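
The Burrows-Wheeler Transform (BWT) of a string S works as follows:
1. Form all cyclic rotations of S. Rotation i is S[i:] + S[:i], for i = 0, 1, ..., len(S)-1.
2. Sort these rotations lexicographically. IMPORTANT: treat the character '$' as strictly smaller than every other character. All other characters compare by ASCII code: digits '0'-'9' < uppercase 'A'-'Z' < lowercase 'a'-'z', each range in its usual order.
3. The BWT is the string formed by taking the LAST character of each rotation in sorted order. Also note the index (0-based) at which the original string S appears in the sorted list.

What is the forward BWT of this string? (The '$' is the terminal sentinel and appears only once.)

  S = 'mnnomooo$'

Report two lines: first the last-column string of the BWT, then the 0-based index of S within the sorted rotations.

All 9 rotations (rotation i = S[i:]+S[:i]):
  rot[0] = mnnomooo$
  rot[1] = nnomooo$m
  rot[2] = nomooo$mn
  rot[3] = omooo$mnn
  rot[4] = mooo$mnno
  rot[5] = ooo$mnnom
  rot[6] = oo$mnnomo
  rot[7] = o$mnnomoo
  rot[8] = $mnnomooo
Sorted (with $ < everything):
  sorted[0] = $mnnomooo  (last char: 'o')
  sorted[1] = mnnomooo$  (last char: '$')
  sorted[2] = mooo$mnno  (last char: 'o')
  sorted[3] = nnomooo$m  (last char: 'm')
  sorted[4] = nomooo$mn  (last char: 'n')
  sorted[5] = o$mnnomoo  (last char: 'o')
  sorted[6] = omooo$mnn  (last char: 'n')
  sorted[7] = oo$mnnomo  (last char: 'o')
  sorted[8] = ooo$mnnom  (last char: 'm')
Last column: o$omnonom
Original string S is at sorted index 1

Answer: o$omnonom
1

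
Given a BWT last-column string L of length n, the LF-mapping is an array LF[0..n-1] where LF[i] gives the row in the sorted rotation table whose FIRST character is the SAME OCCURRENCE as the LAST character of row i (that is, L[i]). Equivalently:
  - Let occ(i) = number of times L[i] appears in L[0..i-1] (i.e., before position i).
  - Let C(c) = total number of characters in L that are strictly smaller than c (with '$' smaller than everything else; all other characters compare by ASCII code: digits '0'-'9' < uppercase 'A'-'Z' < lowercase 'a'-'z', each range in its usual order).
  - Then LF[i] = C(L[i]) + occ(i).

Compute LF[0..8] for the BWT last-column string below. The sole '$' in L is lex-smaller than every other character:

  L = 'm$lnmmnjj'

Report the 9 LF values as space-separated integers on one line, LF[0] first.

Char counts: '$':1, 'j':2, 'l':1, 'm':3, 'n':2
C (first-col start): C('$')=0, C('j')=1, C('l')=3, C('m')=4, C('n')=7
L[0]='m': occ=0, LF[0]=C('m')+0=4+0=4
L[1]='$': occ=0, LF[1]=C('$')+0=0+0=0
L[2]='l': occ=0, LF[2]=C('l')+0=3+0=3
L[3]='n': occ=0, LF[3]=C('n')+0=7+0=7
L[4]='m': occ=1, LF[4]=C('m')+1=4+1=5
L[5]='m': occ=2, LF[5]=C('m')+2=4+2=6
L[6]='n': occ=1, LF[6]=C('n')+1=7+1=8
L[7]='j': occ=0, LF[7]=C('j')+0=1+0=1
L[8]='j': occ=1, LF[8]=C('j')+1=1+1=2

Answer: 4 0 3 7 5 6 8 1 2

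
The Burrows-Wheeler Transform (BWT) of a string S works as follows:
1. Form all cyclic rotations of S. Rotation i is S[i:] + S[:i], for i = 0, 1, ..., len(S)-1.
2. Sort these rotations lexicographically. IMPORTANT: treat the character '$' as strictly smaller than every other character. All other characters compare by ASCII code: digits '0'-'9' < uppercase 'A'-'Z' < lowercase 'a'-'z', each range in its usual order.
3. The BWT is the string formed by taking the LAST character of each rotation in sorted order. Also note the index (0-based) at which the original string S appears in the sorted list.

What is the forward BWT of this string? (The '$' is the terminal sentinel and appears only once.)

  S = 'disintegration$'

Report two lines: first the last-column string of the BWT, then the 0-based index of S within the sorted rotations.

Answer: nr$testdoiigina
2

Derivation:
All 15 rotations (rotation i = S[i:]+S[:i]):
  rot[0] = disintegration$
  rot[1] = isintegration$d
  rot[2] = sintegration$di
  rot[3] = integration$dis
  rot[4] = ntegration$disi
  rot[5] = tegration$disin
  rot[6] = egration$disint
  rot[7] = gration$disinte
  rot[8] = ration$disinteg
  rot[9] = ation$disintegr
  rot[10] = tion$disintegra
  rot[11] = ion$disintegrat
  rot[12] = on$disintegrati
  rot[13] = n$disintegratio
  rot[14] = $disintegration
Sorted (with $ < everything):
  sorted[0] = $disintegration  (last char: 'n')
  sorted[1] = ation$disintegr  (last char: 'r')
  sorted[2] = disintegration$  (last char: '$')
  sorted[3] = egration$disint  (last char: 't')
  sorted[4] = gration$disinte  (last char: 'e')
  sorted[5] = integration$dis  (last char: 's')
  sorted[6] = ion$disintegrat  (last char: 't')
  sorted[7] = isintegration$d  (last char: 'd')
  sorted[8] = n$disintegratio  (last char: 'o')
  sorted[9] = ntegration$disi  (last char: 'i')
  sorted[10] = on$disintegrati  (last char: 'i')
  sorted[11] = ration$disinteg  (last char: 'g')
  sorted[12] = sintegration$di  (last char: 'i')
  sorted[13] = tegration$disin  (last char: 'n')
  sorted[14] = tion$disintegra  (last char: 'a')
Last column: nr$testdoiigina
Original string S is at sorted index 2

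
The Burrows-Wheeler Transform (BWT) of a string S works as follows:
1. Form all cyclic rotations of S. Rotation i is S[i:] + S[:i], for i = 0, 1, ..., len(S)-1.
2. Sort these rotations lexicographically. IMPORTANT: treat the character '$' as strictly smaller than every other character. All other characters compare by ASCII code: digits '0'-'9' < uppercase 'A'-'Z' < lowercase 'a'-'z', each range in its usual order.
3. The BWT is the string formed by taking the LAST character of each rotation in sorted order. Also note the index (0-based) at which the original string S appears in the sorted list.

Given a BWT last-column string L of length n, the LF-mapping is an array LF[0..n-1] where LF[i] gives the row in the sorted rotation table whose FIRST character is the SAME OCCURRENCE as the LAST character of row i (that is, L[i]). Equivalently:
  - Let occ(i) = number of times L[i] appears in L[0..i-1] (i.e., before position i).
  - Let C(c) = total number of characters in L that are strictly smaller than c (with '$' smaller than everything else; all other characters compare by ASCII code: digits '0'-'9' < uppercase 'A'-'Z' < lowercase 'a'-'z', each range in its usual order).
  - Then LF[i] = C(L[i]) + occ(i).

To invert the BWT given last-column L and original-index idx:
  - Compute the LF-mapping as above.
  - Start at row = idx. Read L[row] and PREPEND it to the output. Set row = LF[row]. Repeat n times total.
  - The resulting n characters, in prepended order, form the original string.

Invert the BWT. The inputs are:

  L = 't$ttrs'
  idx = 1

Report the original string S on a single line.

Answer: rtstt$

Derivation:
LF mapping: 3 0 4 5 1 2
Walk LF starting at row 1, prepending L[row]:
  step 1: row=1, L[1]='$', prepend. Next row=LF[1]=0
  step 2: row=0, L[0]='t', prepend. Next row=LF[0]=3
  step 3: row=3, L[3]='t', prepend. Next row=LF[3]=5
  step 4: row=5, L[5]='s', prepend. Next row=LF[5]=2
  step 5: row=2, L[2]='t', prepend. Next row=LF[2]=4
  step 6: row=4, L[4]='r', prepend. Next row=LF[4]=1
Reversed output: rtstt$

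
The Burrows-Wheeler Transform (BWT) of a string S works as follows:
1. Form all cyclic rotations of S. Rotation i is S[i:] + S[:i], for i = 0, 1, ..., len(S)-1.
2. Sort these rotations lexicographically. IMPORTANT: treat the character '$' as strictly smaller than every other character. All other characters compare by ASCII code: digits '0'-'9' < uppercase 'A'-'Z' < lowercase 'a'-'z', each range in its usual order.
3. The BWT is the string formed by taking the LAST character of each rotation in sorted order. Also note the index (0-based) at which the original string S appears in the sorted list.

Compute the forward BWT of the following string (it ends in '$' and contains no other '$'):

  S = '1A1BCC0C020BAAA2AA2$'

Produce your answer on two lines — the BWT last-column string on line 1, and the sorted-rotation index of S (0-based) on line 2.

All 20 rotations (rotation i = S[i:]+S[:i]):
  rot[0] = 1A1BCC0C020BAAA2AA2$
  rot[1] = A1BCC0C020BAAA2AA2$1
  rot[2] = 1BCC0C020BAAA2AA2$1A
  rot[3] = BCC0C020BAAA2AA2$1A1
  rot[4] = CC0C020BAAA2AA2$1A1B
  rot[5] = C0C020BAAA2AA2$1A1BC
  rot[6] = 0C020BAAA2AA2$1A1BCC
  rot[7] = C020BAAA2AA2$1A1BCC0
  rot[8] = 020BAAA2AA2$1A1BCC0C
  rot[9] = 20BAAA2AA2$1A1BCC0C0
  rot[10] = 0BAAA2AA2$1A1BCC0C02
  rot[11] = BAAA2AA2$1A1BCC0C020
  rot[12] = AAA2AA2$1A1BCC0C020B
  rot[13] = AA2AA2$1A1BCC0C020BA
  rot[14] = A2AA2$1A1BCC0C020BAA
  rot[15] = 2AA2$1A1BCC0C020BAAA
  rot[16] = AA2$1A1BCC0C020BAAA2
  rot[17] = A2$1A1BCC0C020BAAA2A
  rot[18] = 2$1A1BCC0C020BAAA2AA
  rot[19] = $1A1BCC0C020BAAA2AA2
Sorted (with $ < everything):
  sorted[0] = $1A1BCC0C020BAAA2AA2  (last char: '2')
  sorted[1] = 020BAAA2AA2$1A1BCC0C  (last char: 'C')
  sorted[2] = 0BAAA2AA2$1A1BCC0C02  (last char: '2')
  sorted[3] = 0C020BAAA2AA2$1A1BCC  (last char: 'C')
  sorted[4] = 1A1BCC0C020BAAA2AA2$  (last char: '$')
  sorted[5] = 1BCC0C020BAAA2AA2$1A  (last char: 'A')
  sorted[6] = 2$1A1BCC0C020BAAA2AA  (last char: 'A')
  sorted[7] = 20BAAA2AA2$1A1BCC0C0  (last char: '0')
  sorted[8] = 2AA2$1A1BCC0C020BAAA  (last char: 'A')
  sorted[9] = A1BCC0C020BAAA2AA2$1  (last char: '1')
  sorted[10] = A2$1A1BCC0C020BAAA2A  (last char: 'A')
  sorted[11] = A2AA2$1A1BCC0C020BAA  (last char: 'A')
  sorted[12] = AA2$1A1BCC0C020BAAA2  (last char: '2')
  sorted[13] = AA2AA2$1A1BCC0C020BA  (last char: 'A')
  sorted[14] = AAA2AA2$1A1BCC0C020B  (last char: 'B')
  sorted[15] = BAAA2AA2$1A1BCC0C020  (last char: '0')
  sorted[16] = BCC0C020BAAA2AA2$1A1  (last char: '1')
  sorted[17] = C020BAAA2AA2$1A1BCC0  (last char: '0')
  sorted[18] = C0C020BAAA2AA2$1A1BC  (last char: 'C')
  sorted[19] = CC0C020BAAA2AA2$1A1B  (last char: 'B')
Last column: 2C2C$AA0A1AA2AB010CB
Original string S is at sorted index 4

Answer: 2C2C$AA0A1AA2AB010CB
4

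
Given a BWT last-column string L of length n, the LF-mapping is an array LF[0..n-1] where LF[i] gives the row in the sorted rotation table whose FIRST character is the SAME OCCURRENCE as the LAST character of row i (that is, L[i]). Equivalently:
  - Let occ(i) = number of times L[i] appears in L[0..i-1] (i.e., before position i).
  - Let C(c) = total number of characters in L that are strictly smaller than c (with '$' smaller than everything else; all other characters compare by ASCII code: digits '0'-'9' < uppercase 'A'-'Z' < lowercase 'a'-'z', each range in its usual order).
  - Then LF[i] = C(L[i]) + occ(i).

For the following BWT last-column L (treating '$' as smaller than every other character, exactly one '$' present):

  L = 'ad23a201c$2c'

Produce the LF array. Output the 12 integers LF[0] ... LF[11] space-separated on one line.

Answer: 7 11 3 6 8 4 1 2 9 0 5 10

Derivation:
Char counts: '$':1, '0':1, '1':1, '2':3, '3':1, 'a':2, 'c':2, 'd':1
C (first-col start): C('$')=0, C('0')=1, C('1')=2, C('2')=3, C('3')=6, C('a')=7, C('c')=9, C('d')=11
L[0]='a': occ=0, LF[0]=C('a')+0=7+0=7
L[1]='d': occ=0, LF[1]=C('d')+0=11+0=11
L[2]='2': occ=0, LF[2]=C('2')+0=3+0=3
L[3]='3': occ=0, LF[3]=C('3')+0=6+0=6
L[4]='a': occ=1, LF[4]=C('a')+1=7+1=8
L[5]='2': occ=1, LF[5]=C('2')+1=3+1=4
L[6]='0': occ=0, LF[6]=C('0')+0=1+0=1
L[7]='1': occ=0, LF[7]=C('1')+0=2+0=2
L[8]='c': occ=0, LF[8]=C('c')+0=9+0=9
L[9]='$': occ=0, LF[9]=C('$')+0=0+0=0
L[10]='2': occ=2, LF[10]=C('2')+2=3+2=5
L[11]='c': occ=1, LF[11]=C('c')+1=9+1=10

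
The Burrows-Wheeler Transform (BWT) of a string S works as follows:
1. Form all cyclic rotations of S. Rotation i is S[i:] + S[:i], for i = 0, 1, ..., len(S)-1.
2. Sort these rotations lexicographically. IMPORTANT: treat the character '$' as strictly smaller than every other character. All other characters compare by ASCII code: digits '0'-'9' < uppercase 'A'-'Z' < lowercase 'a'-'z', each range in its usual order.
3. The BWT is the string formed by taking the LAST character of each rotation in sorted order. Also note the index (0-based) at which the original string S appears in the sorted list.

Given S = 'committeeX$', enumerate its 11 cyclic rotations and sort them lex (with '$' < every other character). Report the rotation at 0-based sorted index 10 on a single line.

Answer: tteeX$commi

Derivation:
All 11 rotations (rotation i = S[i:]+S[:i]):
  rot[0] = committeeX$
  rot[1] = ommitteeX$c
  rot[2] = mmitteeX$co
  rot[3] = mitteeX$com
  rot[4] = itteeX$comm
  rot[5] = tteeX$commi
  rot[6] = teeX$commit
  rot[7] = eeX$committ
  rot[8] = eX$committe
  rot[9] = X$committee
  rot[10] = $committeeX
Sorted (with $ < everything):
  sorted[0] = $committeeX
  sorted[1] = X$committee
  sorted[2] = committeeX$
  sorted[3] = eX$committe
  sorted[4] = eeX$committ
  sorted[5] = itteeX$comm
  sorted[6] = mitteeX$com
  sorted[7] = mmitteeX$co
  sorted[8] = ommitteeX$c
  sorted[9] = teeX$commit
  sorted[10] = tteeX$commi
sorted[10] = tteeX$commi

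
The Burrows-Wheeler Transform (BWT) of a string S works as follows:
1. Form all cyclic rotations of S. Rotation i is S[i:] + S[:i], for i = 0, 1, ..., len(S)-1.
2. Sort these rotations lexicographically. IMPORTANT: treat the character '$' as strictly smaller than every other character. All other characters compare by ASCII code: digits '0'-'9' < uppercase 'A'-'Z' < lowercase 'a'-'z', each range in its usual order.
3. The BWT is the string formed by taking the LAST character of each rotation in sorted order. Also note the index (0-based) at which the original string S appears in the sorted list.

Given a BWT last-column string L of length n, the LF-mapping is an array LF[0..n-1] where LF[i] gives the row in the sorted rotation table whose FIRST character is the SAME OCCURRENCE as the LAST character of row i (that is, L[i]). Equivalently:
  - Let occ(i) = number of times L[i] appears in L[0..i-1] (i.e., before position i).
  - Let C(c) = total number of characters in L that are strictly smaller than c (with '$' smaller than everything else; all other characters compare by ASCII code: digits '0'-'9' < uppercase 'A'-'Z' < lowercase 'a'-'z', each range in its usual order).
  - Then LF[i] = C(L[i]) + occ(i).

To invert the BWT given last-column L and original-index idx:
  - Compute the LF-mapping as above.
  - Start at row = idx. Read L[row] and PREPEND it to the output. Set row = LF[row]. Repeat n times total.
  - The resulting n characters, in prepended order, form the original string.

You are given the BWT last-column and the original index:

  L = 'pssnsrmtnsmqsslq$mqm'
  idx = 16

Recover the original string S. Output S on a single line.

LF mapping: 8 13 14 6 15 12 2 19 7 16 3 9 17 18 1 10 0 4 11 5
Walk LF starting at row 16, prepending L[row]:
  step 1: row=16, L[16]='$', prepend. Next row=LF[16]=0
  step 2: row=0, L[0]='p', prepend. Next row=LF[0]=8
  step 3: row=8, L[8]='n', prepend. Next row=LF[8]=7
  step 4: row=7, L[7]='t', prepend. Next row=LF[7]=19
  step 5: row=19, L[19]='m', prepend. Next row=LF[19]=5
  step 6: row=5, L[5]='r', prepend. Next row=LF[5]=12
  step 7: row=12, L[12]='s', prepend. Next row=LF[12]=17
  step 8: row=17, L[17]='m', prepend. Next row=LF[17]=4
  step 9: row=4, L[4]='s', prepend. Next row=LF[4]=15
  step 10: row=15, L[15]='q', prepend. Next row=LF[15]=10
  step 11: row=10, L[10]='m', prepend. Next row=LF[10]=3
  step 12: row=3, L[3]='n', prepend. Next row=LF[3]=6
  step 13: row=6, L[6]='m', prepend. Next row=LF[6]=2
  step 14: row=2, L[2]='s', prepend. Next row=LF[2]=14
  step 15: row=14, L[14]='l', prepend. Next row=LF[14]=1
  step 16: row=1, L[1]='s', prepend. Next row=LF[1]=13
  step 17: row=13, L[13]='s', prepend. Next row=LF[13]=18
  step 18: row=18, L[18]='q', prepend. Next row=LF[18]=11
  step 19: row=11, L[11]='q', prepend. Next row=LF[11]=9
  step 20: row=9, L[9]='s', prepend. Next row=LF[9]=16
Reversed output: sqqsslsmnmqsmsrmtnp$

Answer: sqqsslsmnmqsmsrmtnp$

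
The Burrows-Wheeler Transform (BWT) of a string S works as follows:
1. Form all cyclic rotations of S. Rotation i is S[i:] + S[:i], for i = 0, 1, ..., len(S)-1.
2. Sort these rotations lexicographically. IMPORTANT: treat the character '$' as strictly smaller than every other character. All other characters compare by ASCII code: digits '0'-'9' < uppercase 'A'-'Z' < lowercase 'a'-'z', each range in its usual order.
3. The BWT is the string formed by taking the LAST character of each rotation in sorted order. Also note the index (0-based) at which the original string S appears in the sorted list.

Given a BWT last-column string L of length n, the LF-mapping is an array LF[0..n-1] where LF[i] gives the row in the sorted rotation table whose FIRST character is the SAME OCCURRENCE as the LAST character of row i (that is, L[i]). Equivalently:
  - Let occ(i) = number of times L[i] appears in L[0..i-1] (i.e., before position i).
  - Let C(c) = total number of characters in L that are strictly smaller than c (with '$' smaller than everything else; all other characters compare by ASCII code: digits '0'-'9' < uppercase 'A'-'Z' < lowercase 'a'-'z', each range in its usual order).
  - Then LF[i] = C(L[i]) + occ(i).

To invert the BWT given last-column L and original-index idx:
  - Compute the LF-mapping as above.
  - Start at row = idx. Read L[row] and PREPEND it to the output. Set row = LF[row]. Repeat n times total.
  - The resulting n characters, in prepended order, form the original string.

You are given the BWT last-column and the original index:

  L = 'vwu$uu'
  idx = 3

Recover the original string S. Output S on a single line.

Answer: uwuuv$

Derivation:
LF mapping: 4 5 1 0 2 3
Walk LF starting at row 3, prepending L[row]:
  step 1: row=3, L[3]='$', prepend. Next row=LF[3]=0
  step 2: row=0, L[0]='v', prepend. Next row=LF[0]=4
  step 3: row=4, L[4]='u', prepend. Next row=LF[4]=2
  step 4: row=2, L[2]='u', prepend. Next row=LF[2]=1
  step 5: row=1, L[1]='w', prepend. Next row=LF[1]=5
  step 6: row=5, L[5]='u', prepend. Next row=LF[5]=3
Reversed output: uwuuv$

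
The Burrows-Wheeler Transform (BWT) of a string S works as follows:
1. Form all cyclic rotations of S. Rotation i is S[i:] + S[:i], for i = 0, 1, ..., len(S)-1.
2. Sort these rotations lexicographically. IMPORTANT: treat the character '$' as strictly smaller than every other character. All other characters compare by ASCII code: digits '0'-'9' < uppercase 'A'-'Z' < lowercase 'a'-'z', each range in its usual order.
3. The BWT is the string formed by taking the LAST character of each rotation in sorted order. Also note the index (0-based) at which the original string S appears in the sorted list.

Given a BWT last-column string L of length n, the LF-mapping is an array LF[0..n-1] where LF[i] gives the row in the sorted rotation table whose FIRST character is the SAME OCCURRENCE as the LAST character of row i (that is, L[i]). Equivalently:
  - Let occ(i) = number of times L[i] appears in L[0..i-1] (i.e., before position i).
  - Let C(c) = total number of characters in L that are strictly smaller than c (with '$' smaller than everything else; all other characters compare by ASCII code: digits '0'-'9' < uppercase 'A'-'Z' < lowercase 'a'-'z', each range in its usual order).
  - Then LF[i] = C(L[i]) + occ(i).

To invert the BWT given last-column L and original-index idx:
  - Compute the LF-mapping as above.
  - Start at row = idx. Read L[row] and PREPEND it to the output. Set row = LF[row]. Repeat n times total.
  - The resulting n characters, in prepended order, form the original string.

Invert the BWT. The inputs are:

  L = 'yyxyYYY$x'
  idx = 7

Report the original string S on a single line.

Answer: yYxYxyYy$

Derivation:
LF mapping: 6 7 4 8 1 2 3 0 5
Walk LF starting at row 7, prepending L[row]:
  step 1: row=7, L[7]='$', prepend. Next row=LF[7]=0
  step 2: row=0, L[0]='y', prepend. Next row=LF[0]=6
  step 3: row=6, L[6]='Y', prepend. Next row=LF[6]=3
  step 4: row=3, L[3]='y', prepend. Next row=LF[3]=8
  step 5: row=8, L[8]='x', prepend. Next row=LF[8]=5
  step 6: row=5, L[5]='Y', prepend. Next row=LF[5]=2
  step 7: row=2, L[2]='x', prepend. Next row=LF[2]=4
  step 8: row=4, L[4]='Y', prepend. Next row=LF[4]=1
  step 9: row=1, L[1]='y', prepend. Next row=LF[1]=7
Reversed output: yYxYxyYy$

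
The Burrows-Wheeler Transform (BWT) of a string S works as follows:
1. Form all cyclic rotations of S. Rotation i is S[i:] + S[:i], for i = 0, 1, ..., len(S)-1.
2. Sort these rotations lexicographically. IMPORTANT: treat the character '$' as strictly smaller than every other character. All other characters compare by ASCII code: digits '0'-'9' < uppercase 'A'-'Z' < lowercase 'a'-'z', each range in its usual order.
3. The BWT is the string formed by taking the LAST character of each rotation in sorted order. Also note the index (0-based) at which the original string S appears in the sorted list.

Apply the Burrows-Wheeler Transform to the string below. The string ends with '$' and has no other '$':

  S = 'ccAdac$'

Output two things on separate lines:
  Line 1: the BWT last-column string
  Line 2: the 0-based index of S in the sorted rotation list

Answer: ccdac$A
5

Derivation:
All 7 rotations (rotation i = S[i:]+S[:i]):
  rot[0] = ccAdac$
  rot[1] = cAdac$c
  rot[2] = Adac$cc
  rot[3] = dac$ccA
  rot[4] = ac$ccAd
  rot[5] = c$ccAda
  rot[6] = $ccAdac
Sorted (with $ < everything):
  sorted[0] = $ccAdac  (last char: 'c')
  sorted[1] = Adac$cc  (last char: 'c')
  sorted[2] = ac$ccAd  (last char: 'd')
  sorted[3] = c$ccAda  (last char: 'a')
  sorted[4] = cAdac$c  (last char: 'c')
  sorted[5] = ccAdac$  (last char: '$')
  sorted[6] = dac$ccA  (last char: 'A')
Last column: ccdac$A
Original string S is at sorted index 5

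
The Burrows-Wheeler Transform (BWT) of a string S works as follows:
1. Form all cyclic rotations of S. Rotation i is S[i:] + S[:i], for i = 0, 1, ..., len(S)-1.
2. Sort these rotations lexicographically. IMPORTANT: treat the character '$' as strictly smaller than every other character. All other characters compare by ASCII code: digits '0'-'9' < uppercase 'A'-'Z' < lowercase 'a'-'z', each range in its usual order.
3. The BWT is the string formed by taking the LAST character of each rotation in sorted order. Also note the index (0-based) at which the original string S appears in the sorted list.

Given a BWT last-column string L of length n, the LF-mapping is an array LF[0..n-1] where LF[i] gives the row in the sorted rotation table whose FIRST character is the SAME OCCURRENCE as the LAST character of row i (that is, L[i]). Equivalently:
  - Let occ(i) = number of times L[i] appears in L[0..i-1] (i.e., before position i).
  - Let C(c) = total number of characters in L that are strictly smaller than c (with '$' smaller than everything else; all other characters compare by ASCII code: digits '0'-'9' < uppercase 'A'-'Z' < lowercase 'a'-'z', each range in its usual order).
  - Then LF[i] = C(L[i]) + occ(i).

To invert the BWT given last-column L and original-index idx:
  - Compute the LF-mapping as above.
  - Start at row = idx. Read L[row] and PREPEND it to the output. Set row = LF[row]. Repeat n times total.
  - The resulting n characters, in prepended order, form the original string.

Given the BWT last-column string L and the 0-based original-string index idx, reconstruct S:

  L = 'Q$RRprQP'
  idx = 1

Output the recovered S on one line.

Answer: PrRQpRQ$

Derivation:
LF mapping: 2 0 4 5 6 7 3 1
Walk LF starting at row 1, prepending L[row]:
  step 1: row=1, L[1]='$', prepend. Next row=LF[1]=0
  step 2: row=0, L[0]='Q', prepend. Next row=LF[0]=2
  step 3: row=2, L[2]='R', prepend. Next row=LF[2]=4
  step 4: row=4, L[4]='p', prepend. Next row=LF[4]=6
  step 5: row=6, L[6]='Q', prepend. Next row=LF[6]=3
  step 6: row=3, L[3]='R', prepend. Next row=LF[3]=5
  step 7: row=5, L[5]='r', prepend. Next row=LF[5]=7
  step 8: row=7, L[7]='P', prepend. Next row=LF[7]=1
Reversed output: PrRQpRQ$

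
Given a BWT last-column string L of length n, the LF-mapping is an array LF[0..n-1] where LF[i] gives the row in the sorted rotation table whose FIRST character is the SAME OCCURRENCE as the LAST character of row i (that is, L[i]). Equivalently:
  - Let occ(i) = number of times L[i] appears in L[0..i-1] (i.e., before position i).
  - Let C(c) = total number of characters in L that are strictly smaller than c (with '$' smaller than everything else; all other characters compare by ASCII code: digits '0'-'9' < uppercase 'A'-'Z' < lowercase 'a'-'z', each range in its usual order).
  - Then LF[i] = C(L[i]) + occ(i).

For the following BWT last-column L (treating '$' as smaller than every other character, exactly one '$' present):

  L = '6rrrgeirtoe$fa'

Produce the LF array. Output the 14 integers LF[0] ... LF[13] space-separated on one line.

Char counts: '$':1, '6':1, 'a':1, 'e':2, 'f':1, 'g':1, 'i':1, 'o':1, 'r':4, 't':1
C (first-col start): C('$')=0, C('6')=1, C('a')=2, C('e')=3, C('f')=5, C('g')=6, C('i')=7, C('o')=8, C('r')=9, C('t')=13
L[0]='6': occ=0, LF[0]=C('6')+0=1+0=1
L[1]='r': occ=0, LF[1]=C('r')+0=9+0=9
L[2]='r': occ=1, LF[2]=C('r')+1=9+1=10
L[3]='r': occ=2, LF[3]=C('r')+2=9+2=11
L[4]='g': occ=0, LF[4]=C('g')+0=6+0=6
L[5]='e': occ=0, LF[5]=C('e')+0=3+0=3
L[6]='i': occ=0, LF[6]=C('i')+0=7+0=7
L[7]='r': occ=3, LF[7]=C('r')+3=9+3=12
L[8]='t': occ=0, LF[8]=C('t')+0=13+0=13
L[9]='o': occ=0, LF[9]=C('o')+0=8+0=8
L[10]='e': occ=1, LF[10]=C('e')+1=3+1=4
L[11]='$': occ=0, LF[11]=C('$')+0=0+0=0
L[12]='f': occ=0, LF[12]=C('f')+0=5+0=5
L[13]='a': occ=0, LF[13]=C('a')+0=2+0=2

Answer: 1 9 10 11 6 3 7 12 13 8 4 0 5 2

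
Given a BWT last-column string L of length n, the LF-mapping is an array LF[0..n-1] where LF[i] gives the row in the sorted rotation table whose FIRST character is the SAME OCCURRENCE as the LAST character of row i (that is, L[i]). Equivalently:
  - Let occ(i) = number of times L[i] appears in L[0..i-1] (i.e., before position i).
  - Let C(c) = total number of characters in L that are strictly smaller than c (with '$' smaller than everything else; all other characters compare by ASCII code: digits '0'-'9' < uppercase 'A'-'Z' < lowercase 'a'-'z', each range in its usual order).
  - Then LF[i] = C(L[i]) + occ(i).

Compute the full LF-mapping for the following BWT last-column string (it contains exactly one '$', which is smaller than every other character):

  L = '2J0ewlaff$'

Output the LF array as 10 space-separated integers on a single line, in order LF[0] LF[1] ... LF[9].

Char counts: '$':1, '0':1, '2':1, 'J':1, 'a':1, 'e':1, 'f':2, 'l':1, 'w':1
C (first-col start): C('$')=0, C('0')=1, C('2')=2, C('J')=3, C('a')=4, C('e')=5, C('f')=6, C('l')=8, C('w')=9
L[0]='2': occ=0, LF[0]=C('2')+0=2+0=2
L[1]='J': occ=0, LF[1]=C('J')+0=3+0=3
L[2]='0': occ=0, LF[2]=C('0')+0=1+0=1
L[3]='e': occ=0, LF[3]=C('e')+0=5+0=5
L[4]='w': occ=0, LF[4]=C('w')+0=9+0=9
L[5]='l': occ=0, LF[5]=C('l')+0=8+0=8
L[6]='a': occ=0, LF[6]=C('a')+0=4+0=4
L[7]='f': occ=0, LF[7]=C('f')+0=6+0=6
L[8]='f': occ=1, LF[8]=C('f')+1=6+1=7
L[9]='$': occ=0, LF[9]=C('$')+0=0+0=0

Answer: 2 3 1 5 9 8 4 6 7 0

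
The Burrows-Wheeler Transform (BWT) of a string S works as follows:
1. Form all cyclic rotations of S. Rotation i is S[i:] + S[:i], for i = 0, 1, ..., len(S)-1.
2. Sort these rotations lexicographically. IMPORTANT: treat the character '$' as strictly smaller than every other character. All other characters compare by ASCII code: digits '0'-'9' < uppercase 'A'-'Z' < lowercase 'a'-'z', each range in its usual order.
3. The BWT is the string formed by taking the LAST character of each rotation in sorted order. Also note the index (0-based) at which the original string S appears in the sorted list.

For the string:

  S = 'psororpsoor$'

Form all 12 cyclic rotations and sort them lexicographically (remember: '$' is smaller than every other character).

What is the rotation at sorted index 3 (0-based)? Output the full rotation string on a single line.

Answer: ororpsoor$ps

Derivation:
All 12 rotations (rotation i = S[i:]+S[:i]):
  rot[0] = psororpsoor$
  rot[1] = sororpsoor$p
  rot[2] = ororpsoor$ps
  rot[3] = rorpsoor$pso
  rot[4] = orpsoor$psor
  rot[5] = rpsoor$psoro
  rot[6] = psoor$psoror
  rot[7] = soor$psororp
  rot[8] = oor$psororps
  rot[9] = or$psororpso
  rot[10] = r$psororpsoo
  rot[11] = $psororpsoor
Sorted (with $ < everything):
  sorted[0] = $psororpsoor
  sorted[1] = oor$psororps
  sorted[2] = or$psororpso
  sorted[3] = ororpsoor$ps
  sorted[4] = orpsoor$psor
  sorted[5] = psoor$psoror
  sorted[6] = psororpsoor$
  sorted[7] = r$psororpsoo
  sorted[8] = rorpsoor$pso
  sorted[9] = rpsoor$psoro
  sorted[10] = soor$psororp
  sorted[11] = sororpsoor$p
sorted[3] = ororpsoor$ps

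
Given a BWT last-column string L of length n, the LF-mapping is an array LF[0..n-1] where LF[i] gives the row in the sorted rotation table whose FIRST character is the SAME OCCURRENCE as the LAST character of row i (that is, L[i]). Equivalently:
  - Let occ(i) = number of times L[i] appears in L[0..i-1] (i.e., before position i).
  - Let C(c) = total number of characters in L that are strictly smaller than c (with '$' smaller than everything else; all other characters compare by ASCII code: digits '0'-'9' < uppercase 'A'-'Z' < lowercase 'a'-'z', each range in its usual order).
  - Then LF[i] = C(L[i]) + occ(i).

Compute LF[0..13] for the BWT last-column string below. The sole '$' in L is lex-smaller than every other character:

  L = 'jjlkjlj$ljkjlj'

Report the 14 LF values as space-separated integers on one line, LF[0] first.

Answer: 1 2 10 8 3 11 4 0 12 5 9 6 13 7

Derivation:
Char counts: '$':1, 'j':7, 'k':2, 'l':4
C (first-col start): C('$')=0, C('j')=1, C('k')=8, C('l')=10
L[0]='j': occ=0, LF[0]=C('j')+0=1+0=1
L[1]='j': occ=1, LF[1]=C('j')+1=1+1=2
L[2]='l': occ=0, LF[2]=C('l')+0=10+0=10
L[3]='k': occ=0, LF[3]=C('k')+0=8+0=8
L[4]='j': occ=2, LF[4]=C('j')+2=1+2=3
L[5]='l': occ=1, LF[5]=C('l')+1=10+1=11
L[6]='j': occ=3, LF[6]=C('j')+3=1+3=4
L[7]='$': occ=0, LF[7]=C('$')+0=0+0=0
L[8]='l': occ=2, LF[8]=C('l')+2=10+2=12
L[9]='j': occ=4, LF[9]=C('j')+4=1+4=5
L[10]='k': occ=1, LF[10]=C('k')+1=8+1=9
L[11]='j': occ=5, LF[11]=C('j')+5=1+5=6
L[12]='l': occ=3, LF[12]=C('l')+3=10+3=13
L[13]='j': occ=6, LF[13]=C('j')+6=1+6=7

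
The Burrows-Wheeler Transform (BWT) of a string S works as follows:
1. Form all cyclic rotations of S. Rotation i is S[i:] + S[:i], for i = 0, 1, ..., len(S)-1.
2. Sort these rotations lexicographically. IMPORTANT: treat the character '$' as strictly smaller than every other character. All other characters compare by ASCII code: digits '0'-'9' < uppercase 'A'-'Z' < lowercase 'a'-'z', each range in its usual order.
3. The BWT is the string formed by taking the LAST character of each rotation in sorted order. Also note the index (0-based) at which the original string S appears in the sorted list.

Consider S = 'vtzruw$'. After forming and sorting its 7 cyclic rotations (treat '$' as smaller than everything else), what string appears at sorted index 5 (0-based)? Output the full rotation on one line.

Answer: w$vtzru

Derivation:
All 7 rotations (rotation i = S[i:]+S[:i]):
  rot[0] = vtzruw$
  rot[1] = tzruw$v
  rot[2] = zruw$vt
  rot[3] = ruw$vtz
  rot[4] = uw$vtzr
  rot[5] = w$vtzru
  rot[6] = $vtzruw
Sorted (with $ < everything):
  sorted[0] = $vtzruw
  sorted[1] = ruw$vtz
  sorted[2] = tzruw$v
  sorted[3] = uw$vtzr
  sorted[4] = vtzruw$
  sorted[5] = w$vtzru
  sorted[6] = zruw$vt
sorted[5] = w$vtzru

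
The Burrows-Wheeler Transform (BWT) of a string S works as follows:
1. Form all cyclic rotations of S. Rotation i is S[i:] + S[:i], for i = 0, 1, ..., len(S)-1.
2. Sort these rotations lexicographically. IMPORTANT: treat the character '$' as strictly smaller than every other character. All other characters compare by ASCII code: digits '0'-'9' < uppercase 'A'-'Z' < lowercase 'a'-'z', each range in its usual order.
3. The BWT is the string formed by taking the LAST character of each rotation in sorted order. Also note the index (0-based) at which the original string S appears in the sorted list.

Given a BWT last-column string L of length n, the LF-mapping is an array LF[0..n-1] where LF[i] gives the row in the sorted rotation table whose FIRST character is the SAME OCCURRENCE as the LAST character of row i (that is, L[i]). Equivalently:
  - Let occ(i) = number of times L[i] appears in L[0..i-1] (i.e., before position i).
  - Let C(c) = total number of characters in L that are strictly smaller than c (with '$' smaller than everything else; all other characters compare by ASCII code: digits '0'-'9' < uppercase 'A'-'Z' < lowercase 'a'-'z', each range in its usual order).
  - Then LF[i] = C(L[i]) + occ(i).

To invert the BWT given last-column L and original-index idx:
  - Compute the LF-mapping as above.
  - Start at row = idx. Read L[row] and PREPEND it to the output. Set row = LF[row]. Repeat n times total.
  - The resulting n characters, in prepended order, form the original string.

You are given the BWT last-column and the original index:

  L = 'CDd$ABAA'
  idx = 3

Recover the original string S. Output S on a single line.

LF mapping: 5 6 7 0 1 4 2 3
Walk LF starting at row 3, prepending L[row]:
  step 1: row=3, L[3]='$', prepend. Next row=LF[3]=0
  step 2: row=0, L[0]='C', prepend. Next row=LF[0]=5
  step 3: row=5, L[5]='B', prepend. Next row=LF[5]=4
  step 4: row=4, L[4]='A', prepend. Next row=LF[4]=1
  step 5: row=1, L[1]='D', prepend. Next row=LF[1]=6
  step 6: row=6, L[6]='A', prepend. Next row=LF[6]=2
  step 7: row=2, L[2]='d', prepend. Next row=LF[2]=7
  step 8: row=7, L[7]='A', prepend. Next row=LF[7]=3
Reversed output: AdADABC$

Answer: AdADABC$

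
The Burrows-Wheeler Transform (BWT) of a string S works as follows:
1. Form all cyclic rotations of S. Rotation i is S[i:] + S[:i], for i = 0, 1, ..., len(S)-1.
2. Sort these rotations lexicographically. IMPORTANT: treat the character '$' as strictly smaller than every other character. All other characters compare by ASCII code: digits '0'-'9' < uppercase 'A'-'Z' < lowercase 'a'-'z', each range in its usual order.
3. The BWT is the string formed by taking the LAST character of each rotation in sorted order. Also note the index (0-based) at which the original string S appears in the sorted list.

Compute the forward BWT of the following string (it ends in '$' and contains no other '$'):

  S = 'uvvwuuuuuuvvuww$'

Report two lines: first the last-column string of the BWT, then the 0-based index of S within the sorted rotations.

All 16 rotations (rotation i = S[i:]+S[:i]):
  rot[0] = uvvwuuuuuuvvuww$
  rot[1] = vvwuuuuuuvvuww$u
  rot[2] = vwuuuuuuvvuww$uv
  rot[3] = wuuuuuuvvuww$uvv
  rot[4] = uuuuuuvvuww$uvvw
  rot[5] = uuuuuvvuww$uvvwu
  rot[6] = uuuuvvuww$uvvwuu
  rot[7] = uuuvvuww$uvvwuuu
  rot[8] = uuvvuww$uvvwuuuu
  rot[9] = uvvuww$uvvwuuuuu
  rot[10] = vvuww$uvvwuuuuuu
  rot[11] = vuww$uvvwuuuuuuv
  rot[12] = uww$uvvwuuuuuuvv
  rot[13] = ww$uvvwuuuuuuvvu
  rot[14] = w$uvvwuuuuuuvvuw
  rot[15] = $uvvwuuuuuuvvuww
Sorted (with $ < everything):
  sorted[0] = $uvvwuuuuuuvvuww  (last char: 'w')
  sorted[1] = uuuuuuvvuww$uvvw  (last char: 'w')
  sorted[2] = uuuuuvvuww$uvvwu  (last char: 'u')
  sorted[3] = uuuuvvuww$uvvwuu  (last char: 'u')
  sorted[4] = uuuvvuww$uvvwuuu  (last char: 'u')
  sorted[5] = uuvvuww$uvvwuuuu  (last char: 'u')
  sorted[6] = uvvuww$uvvwuuuuu  (last char: 'u')
  sorted[7] = uvvwuuuuuuvvuww$  (last char: '$')
  sorted[8] = uww$uvvwuuuuuuvv  (last char: 'v')
  sorted[9] = vuww$uvvwuuuuuuv  (last char: 'v')
  sorted[10] = vvuww$uvvwuuuuuu  (last char: 'u')
  sorted[11] = vvwuuuuuuvvuww$u  (last char: 'u')
  sorted[12] = vwuuuuuuvvuww$uv  (last char: 'v')
  sorted[13] = w$uvvwuuuuuuvvuw  (last char: 'w')
  sorted[14] = wuuuuuuvvuww$uvv  (last char: 'v')
  sorted[15] = ww$uvvwuuuuuuvvu  (last char: 'u')
Last column: wwuuuuu$vvuuvwvu
Original string S is at sorted index 7

Answer: wwuuuuu$vvuuvwvu
7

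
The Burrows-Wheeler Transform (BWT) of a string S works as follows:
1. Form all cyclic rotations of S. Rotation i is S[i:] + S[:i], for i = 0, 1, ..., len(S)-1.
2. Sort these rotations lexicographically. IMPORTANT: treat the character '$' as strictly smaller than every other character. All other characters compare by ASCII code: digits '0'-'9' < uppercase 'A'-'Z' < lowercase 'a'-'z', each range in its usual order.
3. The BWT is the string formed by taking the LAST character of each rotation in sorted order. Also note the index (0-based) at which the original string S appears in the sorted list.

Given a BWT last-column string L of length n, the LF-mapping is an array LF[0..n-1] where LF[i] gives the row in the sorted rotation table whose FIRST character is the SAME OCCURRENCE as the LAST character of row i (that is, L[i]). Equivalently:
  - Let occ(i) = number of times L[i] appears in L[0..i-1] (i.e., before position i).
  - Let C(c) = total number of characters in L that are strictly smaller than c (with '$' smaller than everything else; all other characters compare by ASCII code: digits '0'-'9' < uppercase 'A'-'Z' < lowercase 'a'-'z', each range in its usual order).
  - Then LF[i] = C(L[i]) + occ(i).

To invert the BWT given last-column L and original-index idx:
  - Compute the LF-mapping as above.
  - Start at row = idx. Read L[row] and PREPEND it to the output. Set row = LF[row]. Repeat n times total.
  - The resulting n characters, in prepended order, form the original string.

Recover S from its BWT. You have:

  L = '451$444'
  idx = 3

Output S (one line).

LF mapping: 2 6 1 0 3 4 5
Walk LF starting at row 3, prepending L[row]:
  step 1: row=3, L[3]='$', prepend. Next row=LF[3]=0
  step 2: row=0, L[0]='4', prepend. Next row=LF[0]=2
  step 3: row=2, L[2]='1', prepend. Next row=LF[2]=1
  step 4: row=1, L[1]='5', prepend. Next row=LF[1]=6
  step 5: row=6, L[6]='4', prepend. Next row=LF[6]=5
  step 6: row=5, L[5]='4', prepend. Next row=LF[5]=4
  step 7: row=4, L[4]='4', prepend. Next row=LF[4]=3
Reversed output: 444514$

Answer: 444514$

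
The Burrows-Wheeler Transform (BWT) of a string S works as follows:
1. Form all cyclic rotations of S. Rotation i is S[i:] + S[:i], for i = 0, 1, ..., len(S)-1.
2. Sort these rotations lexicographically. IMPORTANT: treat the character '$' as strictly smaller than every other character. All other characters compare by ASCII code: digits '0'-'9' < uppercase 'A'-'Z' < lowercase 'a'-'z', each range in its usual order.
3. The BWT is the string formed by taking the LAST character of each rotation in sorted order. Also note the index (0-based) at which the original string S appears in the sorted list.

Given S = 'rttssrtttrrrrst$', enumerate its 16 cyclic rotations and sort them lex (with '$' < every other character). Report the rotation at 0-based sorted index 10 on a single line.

All 16 rotations (rotation i = S[i:]+S[:i]):
  rot[0] = rttssrtttrrrrst$
  rot[1] = ttssrtttrrrrst$r
  rot[2] = tssrtttrrrrst$rt
  rot[3] = ssrtttrrrrst$rtt
  rot[4] = srtttrrrrst$rtts
  rot[5] = rtttrrrrst$rttss
  rot[6] = tttrrrrst$rttssr
  rot[7] = ttrrrrst$rttssrt
  rot[8] = trrrrst$rttssrtt
  rot[9] = rrrrst$rttssrttt
  rot[10] = rrrst$rttssrtttr
  rot[11] = rrst$rttssrtttrr
  rot[12] = rst$rttssrtttrrr
  rot[13] = st$rttssrtttrrrr
  rot[14] = t$rttssrtttrrrrs
  rot[15] = $rttssrtttrrrrst
Sorted (with $ < everything):
  sorted[0] = $rttssrtttrrrrst
  sorted[1] = rrrrst$rttssrttt
  sorted[2] = rrrst$rttssrtttr
  sorted[3] = rrst$rttssrtttrr
  sorted[4] = rst$rttssrtttrrr
  sorted[5] = rttssrtttrrrrst$
  sorted[6] = rtttrrrrst$rttss
  sorted[7] = srtttrrrrst$rtts
  sorted[8] = ssrtttrrrrst$rtt
  sorted[9] = st$rttssrtttrrrr
  sorted[10] = t$rttssrtttrrrrs
  sorted[11] = trrrrst$rttssrtt
  sorted[12] = tssrtttrrrrst$rt
  sorted[13] = ttrrrrst$rttssrt
  sorted[14] = ttssrtttrrrrst$r
  sorted[15] = tttrrrrst$rttssr
sorted[10] = t$rttssrtttrrrrs

Answer: t$rttssrtttrrrrs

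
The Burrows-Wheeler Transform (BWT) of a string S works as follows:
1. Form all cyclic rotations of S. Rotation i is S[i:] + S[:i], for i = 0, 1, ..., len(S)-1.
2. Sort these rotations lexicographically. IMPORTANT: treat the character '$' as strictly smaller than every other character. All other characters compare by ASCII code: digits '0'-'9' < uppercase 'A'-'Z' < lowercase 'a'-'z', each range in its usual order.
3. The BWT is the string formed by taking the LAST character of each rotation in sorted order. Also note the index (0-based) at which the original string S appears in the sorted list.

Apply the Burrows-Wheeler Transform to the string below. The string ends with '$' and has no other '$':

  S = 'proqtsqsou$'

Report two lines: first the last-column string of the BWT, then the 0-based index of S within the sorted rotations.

Answer: urs$sopqtqo
3

Derivation:
All 11 rotations (rotation i = S[i:]+S[:i]):
  rot[0] = proqtsqsou$
  rot[1] = roqtsqsou$p
  rot[2] = oqtsqsou$pr
  rot[3] = qtsqsou$pro
  rot[4] = tsqsou$proq
  rot[5] = sqsou$proqt
  rot[6] = qsou$proqts
  rot[7] = sou$proqtsq
  rot[8] = ou$proqtsqs
  rot[9] = u$proqtsqso
  rot[10] = $proqtsqsou
Sorted (with $ < everything):
  sorted[0] = $proqtsqsou  (last char: 'u')
  sorted[1] = oqtsqsou$pr  (last char: 'r')
  sorted[2] = ou$proqtsqs  (last char: 's')
  sorted[3] = proqtsqsou$  (last char: '$')
  sorted[4] = qsou$proqts  (last char: 's')
  sorted[5] = qtsqsou$pro  (last char: 'o')
  sorted[6] = roqtsqsou$p  (last char: 'p')
  sorted[7] = sou$proqtsq  (last char: 'q')
  sorted[8] = sqsou$proqt  (last char: 't')
  sorted[9] = tsqsou$proq  (last char: 'q')
  sorted[10] = u$proqtsqso  (last char: 'o')
Last column: urs$sopqtqo
Original string S is at sorted index 3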